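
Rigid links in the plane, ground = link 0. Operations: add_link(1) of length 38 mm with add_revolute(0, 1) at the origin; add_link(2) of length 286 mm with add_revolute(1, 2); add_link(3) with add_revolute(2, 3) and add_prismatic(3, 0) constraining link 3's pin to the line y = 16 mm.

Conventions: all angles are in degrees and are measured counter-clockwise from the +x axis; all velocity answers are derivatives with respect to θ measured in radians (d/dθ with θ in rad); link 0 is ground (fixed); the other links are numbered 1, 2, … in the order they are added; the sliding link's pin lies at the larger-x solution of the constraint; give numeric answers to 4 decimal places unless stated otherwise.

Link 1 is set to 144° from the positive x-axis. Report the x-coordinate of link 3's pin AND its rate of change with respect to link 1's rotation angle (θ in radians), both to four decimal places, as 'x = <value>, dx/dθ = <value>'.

geometry: r = 38 mm, L = 286 mm, e = 16 mm
crank pin P = (r cos θ, r sin θ) = (-30.742646, 22.335840)
h = r sin θ − e = 22.335840 − 16 = 6.335840
x = r cos θ + √(L² − h²) = -30.742646 + 285.929812 = 255.187166
dx/dθ = −r sin θ − h·r cos θ/√(L² − h²) (θ in radians; h = 6.335840) = -21.654622

x = 255.1872, dx/dθ = -21.6546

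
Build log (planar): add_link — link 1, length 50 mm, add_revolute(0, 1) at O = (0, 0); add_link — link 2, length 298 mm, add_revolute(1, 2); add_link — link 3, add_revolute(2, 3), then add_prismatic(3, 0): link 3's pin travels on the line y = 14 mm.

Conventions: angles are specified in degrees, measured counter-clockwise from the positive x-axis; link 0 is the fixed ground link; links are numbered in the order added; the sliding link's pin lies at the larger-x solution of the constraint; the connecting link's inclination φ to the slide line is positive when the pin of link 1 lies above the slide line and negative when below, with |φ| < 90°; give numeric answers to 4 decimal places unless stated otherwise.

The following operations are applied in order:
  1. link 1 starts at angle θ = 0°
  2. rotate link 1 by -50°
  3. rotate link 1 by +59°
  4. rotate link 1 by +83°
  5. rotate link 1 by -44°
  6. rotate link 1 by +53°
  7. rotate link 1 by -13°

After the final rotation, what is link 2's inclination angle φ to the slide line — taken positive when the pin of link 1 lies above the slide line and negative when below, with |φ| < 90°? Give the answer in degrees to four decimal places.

geometry: r = 50 mm, L = 298 mm, e = 14 mm; θ starts at 0°
rotate link 1 by -50°: θ ← 0° -50° = -50°
rotate link 1 by +59°: θ ← -50° +59° = 9°
rotate link 1 by +83°: θ ← 9° +83° = 92°
rotate link 1 by -44°: θ ← 92° -44° = 48°
rotate link 1 by +53°: θ ← 48° +53° = 101°
rotate link 1 by -13°: θ ← 101° -13° = 88°
h = r sin θ − e = 49.969541 − 14 = 35.969541
sin φ = h / L = 35.969541 / 298 = 0.12070316
φ = arcsin(0.12070316) = 6.932686°

6.9327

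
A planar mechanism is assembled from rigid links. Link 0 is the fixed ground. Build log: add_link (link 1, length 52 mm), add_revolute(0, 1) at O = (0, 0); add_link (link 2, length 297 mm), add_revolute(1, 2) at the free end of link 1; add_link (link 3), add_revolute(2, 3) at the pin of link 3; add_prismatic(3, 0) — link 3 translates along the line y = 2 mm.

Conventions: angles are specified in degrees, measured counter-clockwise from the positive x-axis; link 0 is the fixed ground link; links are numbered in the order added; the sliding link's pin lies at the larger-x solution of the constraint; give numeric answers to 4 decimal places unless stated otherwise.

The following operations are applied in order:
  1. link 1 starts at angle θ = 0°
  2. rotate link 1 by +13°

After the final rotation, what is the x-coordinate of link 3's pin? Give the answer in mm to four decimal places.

geometry: r = 52 mm, L = 297 mm, e = 2 mm; θ starts at 0°
rotate link 1 by +13°: θ ← 0° +13° = 13°
crank pin P = (r cos θ, r sin θ) = (50.667243, 11.697455)
h = r sin θ − e = 11.697455 − 2 = 9.697455
x = r cos θ + √(L² − h²) = 50.667243 + 296.841640 = 347.508884

347.5089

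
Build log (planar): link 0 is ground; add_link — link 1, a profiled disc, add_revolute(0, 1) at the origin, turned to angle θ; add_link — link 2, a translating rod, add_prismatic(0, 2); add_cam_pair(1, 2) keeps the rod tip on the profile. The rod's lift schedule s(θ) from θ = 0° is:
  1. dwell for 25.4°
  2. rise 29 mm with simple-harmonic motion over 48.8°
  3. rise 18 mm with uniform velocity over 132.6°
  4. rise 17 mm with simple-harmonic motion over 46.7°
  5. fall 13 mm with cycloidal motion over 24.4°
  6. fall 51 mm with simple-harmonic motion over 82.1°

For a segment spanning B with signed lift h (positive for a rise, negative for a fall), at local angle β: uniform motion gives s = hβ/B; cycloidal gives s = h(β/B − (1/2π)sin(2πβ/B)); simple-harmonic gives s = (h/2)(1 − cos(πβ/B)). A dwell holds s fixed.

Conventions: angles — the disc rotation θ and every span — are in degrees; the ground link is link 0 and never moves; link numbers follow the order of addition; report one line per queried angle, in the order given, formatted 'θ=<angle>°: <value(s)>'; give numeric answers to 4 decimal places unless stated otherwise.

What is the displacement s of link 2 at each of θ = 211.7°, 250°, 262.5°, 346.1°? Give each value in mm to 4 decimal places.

seg 1 [0°–25.4°] dwell: s stays 0.0000
seg 2 [25.4°–74.2°] simple-harmonic, h=29: full span → s += 29 → s = 29.0000
seg 3 [74.2°–206.8°] uniform, h=18: full span → s += 18 → s = 47.0000
seg 4 [206.8°–253.5°] simple-harmonic, h=17: θ=211.7° here. β=4.9, B=46.7. 17/2·(1 − cos(π·0.1049)) = 0.4576 → s = 47.4576
seg 4 [206.8°–253.5°] simple-harmonic, h=17: θ=250° here. β=43.2, B=46.7. 17/2·(1 − cos(π·0.9251)) = 16.7655 → s = 63.7655
seg 4 [206.8°–253.5°] simple-harmonic, h=17: full span → s += 17 → s = 64.0000
seg 5 [253.5°–277.9°] cycloidal, h=-13: θ=262.5° here. β=9, B=24.4. -13·(0.3689 − sin(2π·0.3689)/(2π)) = -3.2767 → s = 60.7233
seg 5 [253.5°–277.9°] cycloidal, h=-13: full span → s += -13 → s = 51.0000
seg 6 [277.9°–360°] simple-harmonic, h=-51: θ=346.1° here. β=68.2, B=82.1. -51/2·(1 − cos(π·0.8307)) = -47.4772 → s = 3.5228

θ=211.7°: 47.4576
θ=250°: 63.7655
θ=262.5°: 60.7233
θ=346.1°: 3.5228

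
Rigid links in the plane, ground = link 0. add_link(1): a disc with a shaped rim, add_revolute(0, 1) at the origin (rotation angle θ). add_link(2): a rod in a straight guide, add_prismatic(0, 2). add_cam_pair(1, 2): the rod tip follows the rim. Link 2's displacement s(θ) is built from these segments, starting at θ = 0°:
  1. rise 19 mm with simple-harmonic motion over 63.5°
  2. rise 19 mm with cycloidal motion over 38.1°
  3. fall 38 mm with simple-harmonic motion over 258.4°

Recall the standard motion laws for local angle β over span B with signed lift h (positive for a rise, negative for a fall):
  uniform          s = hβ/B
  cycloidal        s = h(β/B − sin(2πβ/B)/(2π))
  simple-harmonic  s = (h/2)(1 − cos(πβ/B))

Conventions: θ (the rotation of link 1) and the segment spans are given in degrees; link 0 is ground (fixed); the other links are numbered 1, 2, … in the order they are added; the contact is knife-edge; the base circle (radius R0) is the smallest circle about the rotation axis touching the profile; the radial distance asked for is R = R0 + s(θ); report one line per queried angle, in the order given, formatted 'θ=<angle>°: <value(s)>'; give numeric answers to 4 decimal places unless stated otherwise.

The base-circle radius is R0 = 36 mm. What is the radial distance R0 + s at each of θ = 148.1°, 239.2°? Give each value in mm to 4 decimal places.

segment 1 (0° to 63.5°, simple-harmonic, h = 19) is passed completely: s = 0.0000 + (19) = 19.0000
segment 2 (63.5° to 101.6°, cycloidal, h = 19) is passed completely: s = 19.0000 + (19) = 38.0000
θ = 148.1° falls in segment 3 (101.6° to 360°, simple-harmonic, h = -38): β = 148.1 − 101.6 = 46.5°, B = 258.4°; Δs = -38/2·(1 − cos(π·0.1800)) = -2.9563; s = 38.0000 − 2.9563 = 35.0437
θ = 239.2° falls in segment 3 (101.6° to 360°, simple-harmonic, h = -38): β = 239.2 − 101.6 = 137.6°, B = 258.4°; Δs = -38/2·(1 − cos(π·0.5325)) = -20.9370; s = 38.0000 − 20.9370 = 17.0630
θ=148.1°: R = R0 + s = 36 + 35.0437 = 71.0437
θ=239.2°: R = R0 + s = 36 + 17.0630 = 53.0630

θ=148.1°: 71.0437
θ=239.2°: 53.0630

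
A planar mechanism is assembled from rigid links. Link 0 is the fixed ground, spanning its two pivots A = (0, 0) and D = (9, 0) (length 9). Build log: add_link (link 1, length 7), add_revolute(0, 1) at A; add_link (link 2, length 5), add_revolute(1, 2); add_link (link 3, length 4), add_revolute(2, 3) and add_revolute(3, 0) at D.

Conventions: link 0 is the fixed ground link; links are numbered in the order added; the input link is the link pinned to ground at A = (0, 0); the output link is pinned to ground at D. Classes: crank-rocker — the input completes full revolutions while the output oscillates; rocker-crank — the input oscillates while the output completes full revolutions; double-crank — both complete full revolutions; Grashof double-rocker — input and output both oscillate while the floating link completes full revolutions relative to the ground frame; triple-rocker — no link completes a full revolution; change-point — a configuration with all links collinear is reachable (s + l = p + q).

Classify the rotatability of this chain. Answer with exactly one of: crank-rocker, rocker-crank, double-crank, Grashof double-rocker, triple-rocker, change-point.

lengths: ground=9, input=7, coupler=5, output=4
sorted: s=4 (shortest), l=9 (longest), p+q=12
s + l = 13 vs p + q = 12
s + l > p + q → non-Grashof → no link fully rotates → triple-rocker

triple-rocker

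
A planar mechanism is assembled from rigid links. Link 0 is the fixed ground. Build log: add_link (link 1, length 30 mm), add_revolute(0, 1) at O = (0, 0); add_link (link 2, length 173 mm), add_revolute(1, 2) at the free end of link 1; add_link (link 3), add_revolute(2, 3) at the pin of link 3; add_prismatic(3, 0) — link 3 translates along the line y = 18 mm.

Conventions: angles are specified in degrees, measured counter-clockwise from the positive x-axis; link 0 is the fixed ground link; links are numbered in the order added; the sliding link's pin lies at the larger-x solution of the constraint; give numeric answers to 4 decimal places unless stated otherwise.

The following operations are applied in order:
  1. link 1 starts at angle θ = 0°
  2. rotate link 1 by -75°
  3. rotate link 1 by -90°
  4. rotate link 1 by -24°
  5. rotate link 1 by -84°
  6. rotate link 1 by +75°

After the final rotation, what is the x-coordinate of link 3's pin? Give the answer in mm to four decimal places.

geometry: r = 30 mm, L = 173 mm, e = 18 mm; θ starts at 0°
rotate link 1 by -75°: θ ← 0° -75° = -75°
rotate link 1 by -90°: θ ← -75° -90° = -165°
rotate link 1 by -24°: θ ← -165° -24° = -189°
rotate link 1 by -84°: θ ← -189° -84° = -273°
rotate link 1 by +75°: θ ← -273° +75° = -198°
crank pin P = (r cos θ, r sin θ) = (-28.531695, 9.270510)
h = r sin θ − e = 9.270510 − 18 = -8.729490
x = r cos θ + √(L² − h²) = -28.531695 + 172.779617 = 144.247921

144.2479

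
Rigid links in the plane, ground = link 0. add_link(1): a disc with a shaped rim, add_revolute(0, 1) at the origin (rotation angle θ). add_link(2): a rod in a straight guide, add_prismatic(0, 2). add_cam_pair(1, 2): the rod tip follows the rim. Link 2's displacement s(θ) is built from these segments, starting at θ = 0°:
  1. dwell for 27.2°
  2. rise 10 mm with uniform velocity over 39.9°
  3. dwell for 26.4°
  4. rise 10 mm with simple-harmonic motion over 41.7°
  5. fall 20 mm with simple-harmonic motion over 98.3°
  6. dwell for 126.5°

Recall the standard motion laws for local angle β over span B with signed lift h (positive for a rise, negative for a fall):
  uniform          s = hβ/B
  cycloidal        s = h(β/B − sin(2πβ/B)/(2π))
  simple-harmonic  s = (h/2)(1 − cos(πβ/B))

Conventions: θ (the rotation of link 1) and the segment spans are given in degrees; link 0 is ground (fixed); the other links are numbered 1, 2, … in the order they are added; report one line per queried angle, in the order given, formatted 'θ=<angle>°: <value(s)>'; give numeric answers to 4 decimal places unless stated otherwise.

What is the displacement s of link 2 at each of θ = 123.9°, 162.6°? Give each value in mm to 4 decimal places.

segment 1 (0° to 27.2°, dwell): s unchanged at 0.0000
segment 2 (27.2° to 67.1°, uniform, h = 10) is passed completely: s = 0.0000 + (10) = 10.0000
segment 3 (67.1° to 93.5°, dwell): s unchanged at 10.0000
θ = 123.9° falls in segment 4 (93.5° to 135.2°, simple-harmonic, h = 10): β = 123.9 − 93.5 = 30.4°, B = 41.7°; Δs = 10/2·(1 − cos(π·0.7290)) = 8.2950; s = 10.0000 + 8.2950 = 18.2950
segment 4 (93.5° to 135.2°, simple-harmonic, h = 10) is passed completely: s = 10.0000 + (10) = 20.0000
θ = 162.6° falls in segment 5 (135.2° to 233.5°, simple-harmonic, h = -20): β = 162.6 − 135.2 = 27.4°, B = 98.3°; Δs = -20/2·(1 − cos(π·0.2787)) = -3.5953; s = 20.0000 − 3.5953 = 16.4047

θ=123.9°: 18.2950
θ=162.6°: 16.4047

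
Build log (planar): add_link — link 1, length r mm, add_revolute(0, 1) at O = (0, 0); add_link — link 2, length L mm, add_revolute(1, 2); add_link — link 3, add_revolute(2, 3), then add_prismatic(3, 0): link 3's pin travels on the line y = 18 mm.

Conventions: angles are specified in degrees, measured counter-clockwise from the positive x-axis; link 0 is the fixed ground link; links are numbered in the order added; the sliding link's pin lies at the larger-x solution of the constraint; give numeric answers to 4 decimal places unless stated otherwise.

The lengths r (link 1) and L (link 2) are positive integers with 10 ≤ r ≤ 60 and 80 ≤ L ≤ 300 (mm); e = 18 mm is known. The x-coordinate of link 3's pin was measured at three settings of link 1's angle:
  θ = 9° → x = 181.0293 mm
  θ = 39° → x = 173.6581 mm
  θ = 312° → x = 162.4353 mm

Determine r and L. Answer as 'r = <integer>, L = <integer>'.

constraint per measurement: (x − r cos θ)² + (r sin θ − e)² = L²
subtracting the θ₁ and θ₂ equations cancels the r² and L² terms:
r = (x₁² − x₂²) / (2[(x₁cos θ₁ + e sin θ₁) − (x₂cos θ₂ + e sin θ₂)]) = 36.9998 → r = 37
L² = (x₁ − r cos θ₁)² + (r sin θ₁ − e)² = 21024.9976 → L = 145.0000 → L = 145
check at θ₃=312°: x = 162.4353 (printed 162.4353) ✓

r = 37, L = 145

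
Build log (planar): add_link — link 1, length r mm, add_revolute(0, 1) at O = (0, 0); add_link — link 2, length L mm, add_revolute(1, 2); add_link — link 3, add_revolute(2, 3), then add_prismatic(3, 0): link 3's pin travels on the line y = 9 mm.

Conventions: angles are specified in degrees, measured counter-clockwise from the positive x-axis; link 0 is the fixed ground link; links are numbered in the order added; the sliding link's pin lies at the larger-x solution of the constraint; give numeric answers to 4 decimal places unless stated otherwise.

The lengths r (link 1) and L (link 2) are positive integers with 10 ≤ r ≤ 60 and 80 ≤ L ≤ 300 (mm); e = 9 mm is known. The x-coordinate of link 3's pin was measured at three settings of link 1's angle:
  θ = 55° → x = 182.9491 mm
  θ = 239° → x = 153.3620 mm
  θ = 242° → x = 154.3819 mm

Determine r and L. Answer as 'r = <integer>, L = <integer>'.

constraint per measurement: (x − r cos θ)² + (r sin θ − e)² = L²
subtracting the θ₁ and θ₂ equations cancels the r² and L² terms:
r = (x₁² − x₂²) / (2[(x₁cos θ₁ + e sin θ₁) − (x₂cos θ₂ + e sin θ₂)]) = 25.0000 → r = 25
L² = (x₁ − r cos θ₁)² + (r sin θ₁ − e)² = 28560.9901 → L = 169.0000 → L = 169
check at θ₃=242°: x = 154.3819 (printed 154.3819) ✓

r = 25, L = 169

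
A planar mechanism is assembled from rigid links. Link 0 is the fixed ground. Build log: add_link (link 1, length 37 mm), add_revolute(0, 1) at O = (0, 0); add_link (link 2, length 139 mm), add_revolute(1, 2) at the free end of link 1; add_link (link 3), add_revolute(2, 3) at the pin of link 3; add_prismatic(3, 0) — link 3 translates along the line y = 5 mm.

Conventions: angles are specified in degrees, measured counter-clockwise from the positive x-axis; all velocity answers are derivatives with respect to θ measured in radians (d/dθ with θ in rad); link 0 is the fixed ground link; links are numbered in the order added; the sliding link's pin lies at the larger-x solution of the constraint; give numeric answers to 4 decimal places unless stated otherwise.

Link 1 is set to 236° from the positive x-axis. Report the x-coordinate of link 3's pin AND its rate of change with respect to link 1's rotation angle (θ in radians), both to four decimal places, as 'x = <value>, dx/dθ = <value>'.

geometry: r = 37 mm, L = 139 mm, e = 5 mm
crank pin P = (r cos θ, r sin θ) = (-20.690137, -30.674390)
h = r sin θ − e = -30.674390 − 5 = -35.674390
x = r cos θ + √(L² − h²) = -20.690137 + 134.344103 = 113.653965
dx/dθ = −r sin θ − h·r cos θ/√(L² − h²) (θ in radians; h = -35.674390) = 25.180230

x = 113.6540, dx/dθ = 25.1802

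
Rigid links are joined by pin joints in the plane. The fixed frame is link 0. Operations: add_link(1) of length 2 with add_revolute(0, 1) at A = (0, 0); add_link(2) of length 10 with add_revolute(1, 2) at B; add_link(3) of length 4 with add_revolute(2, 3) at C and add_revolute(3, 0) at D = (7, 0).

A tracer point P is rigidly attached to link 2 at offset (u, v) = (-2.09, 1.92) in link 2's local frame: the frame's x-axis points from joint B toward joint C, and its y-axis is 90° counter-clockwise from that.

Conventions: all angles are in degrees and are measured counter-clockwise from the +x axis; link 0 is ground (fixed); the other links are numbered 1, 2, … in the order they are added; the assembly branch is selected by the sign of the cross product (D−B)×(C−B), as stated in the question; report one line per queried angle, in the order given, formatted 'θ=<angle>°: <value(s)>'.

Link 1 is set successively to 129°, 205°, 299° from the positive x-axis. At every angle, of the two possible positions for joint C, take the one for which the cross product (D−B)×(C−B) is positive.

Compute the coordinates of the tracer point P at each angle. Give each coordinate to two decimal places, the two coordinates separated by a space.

A=(0,0), D=(7.00,0)
θ=129°: B = A + 2.00·(cos129°, sin129°) = (-1.2586, 1.5543)
θ=129°: |BD| = 8.4036
θ=129°: circle(B,10.00) ∩ circle(D,4.00): a=9.1997, h=3.9200
θ=129°:   candidates: C₊=(8.5073,3.7051) cross=32.942; C₋=(7.0573,-3.9996) cross=-32.942
θ=129°:   branch + wants cross > 0 → take C=(8.5073,3.7051) (cross=32.942)
θ=129°: ex = (C−B)/|BC| = (0.9766,0.2151); ey = (-0.2151,0.9766)
θ=129°: P = B + -2.09·ex + 1.92·ey = (-3.7127,2.9798)
θ=205°: B = A + 2.00·(cos205°, sin205°) = (-1.8126, -0.8452)
θ=205°: |BD| = 8.8531
θ=205°: circle(B,10.00) ∩ circle(D,4.00): a=9.1707, h=3.9874
θ=205°:   candidates: C₊=(6.9355,3.9995) cross=35.300; C₋=(7.6968,-3.9388) cross=-35.300
θ=205°:   branch + wants cross > 0 → take C=(6.9355,3.9995) (cross=35.300)
θ=205°: ex = (C−B)/|BC| = (0.8748,0.4845); ey = (-0.4845,0.8748)
θ=205°: P = B + -2.09·ex + 1.92·ey = (-4.5711,-0.1782)
θ=299°: B = A + 2.00·(cos299°, sin299°) = (0.9696, -1.7492)
θ=299°: |BD| = 6.2790
θ=299°: circle(B,10.00) ∩ circle(D,4.00): a=9.8285, h=1.8441
θ=299°:   candidates: C₊=(9.8952,2.7600) cross=11.579; C₋=(10.9228,-0.7823) cross=-11.579
θ=299°:   branch + wants cross > 0 → take C=(9.8952,2.7600) (cross=11.579)
θ=299°: ex = (C−B)/|BC| = (0.8926,0.4509); ey = (-0.4509,0.8926)
θ=299°: P = B + -2.09·ex + 1.92·ey = (-1.7616,-0.9779)

θ=129°: -3.71 2.98
θ=205°: -4.57 -0.18
θ=299°: -1.76 -0.98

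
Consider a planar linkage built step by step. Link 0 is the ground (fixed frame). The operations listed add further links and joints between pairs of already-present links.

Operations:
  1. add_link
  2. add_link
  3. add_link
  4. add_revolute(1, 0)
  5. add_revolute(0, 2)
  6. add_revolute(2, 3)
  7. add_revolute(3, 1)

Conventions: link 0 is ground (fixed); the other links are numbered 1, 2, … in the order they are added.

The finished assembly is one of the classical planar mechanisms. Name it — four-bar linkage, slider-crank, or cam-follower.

links: 4 (incl. ground); joints: 4 revolute, 0 prismatic, 0 higher (cam) pair, forming one closed loop
4 links in a single 4R loop → four-bar linkage

four-bar linkage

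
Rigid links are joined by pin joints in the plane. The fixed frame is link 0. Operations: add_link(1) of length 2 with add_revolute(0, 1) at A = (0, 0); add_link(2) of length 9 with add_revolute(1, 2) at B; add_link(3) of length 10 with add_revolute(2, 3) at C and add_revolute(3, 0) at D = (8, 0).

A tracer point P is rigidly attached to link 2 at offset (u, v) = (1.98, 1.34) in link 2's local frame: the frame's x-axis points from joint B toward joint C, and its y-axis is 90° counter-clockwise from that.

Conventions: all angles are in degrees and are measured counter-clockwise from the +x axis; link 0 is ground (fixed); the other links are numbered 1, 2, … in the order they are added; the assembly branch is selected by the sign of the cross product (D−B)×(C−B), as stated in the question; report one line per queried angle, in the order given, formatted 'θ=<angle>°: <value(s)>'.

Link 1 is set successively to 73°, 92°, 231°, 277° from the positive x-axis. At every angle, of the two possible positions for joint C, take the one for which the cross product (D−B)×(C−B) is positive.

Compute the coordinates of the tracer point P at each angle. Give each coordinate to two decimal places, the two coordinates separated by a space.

A=(0,0), D=(8.00,0)
θ=73°: B = A + 2.00·(cos73°, sin73°) = (0.5847, 1.9126)
θ=73°: |BD| = 7.6579
θ=73°: circle(B,9.00) ∩ circle(D,10.00): a=2.5884, h=8.6197
θ=73°:   candidates: C₊=(5.2440,9.6127) cross=66.010; C₋=(0.9383,-7.0804) cross=-66.010
θ=73°:   branch + wants cross > 0 → take C=(5.2440,9.6127) (cross=66.010)
θ=73°: ex = (C−B)/|BC| = (0.5177,0.8556); ey = (-0.8556,0.5177)
θ=73°: P = B + 1.98·ex + 1.34·ey = (0.4633,4.3003)
θ=92°: B = A + 2.00·(cos92°, sin92°) = (-0.0698, 1.9988)
θ=92°: |BD| = 8.3137
θ=92°: circle(B,9.00) ∩ circle(D,10.00): a=3.0141, h=8.4803
θ=92°:   candidates: C₊=(4.8948,9.5057) cross=70.502; C₋=(0.8171,-6.9574) cross=-70.502
θ=92°:   branch + wants cross > 0 → take C=(4.8948,9.5057) (cross=70.502)
θ=92°: ex = (C−B)/|BC| = (0.5516,0.8341); ey = (-0.8341,0.5516)
θ=92°: P = B + 1.98·ex + 1.34·ey = (-0.0953,4.3895)
θ=231°: B = A + 2.00·(cos231°, sin231°) = (-1.2586, -1.5543)
θ=231°: |BD| = 9.3882
θ=231°: circle(B,9.00) ∩ circle(D,10.00): a=3.6822, h=8.2123
θ=231°:   candidates: C₊=(1.0131,7.1543) cross=77.098; C₋=(3.7323,-9.0436) cross=-77.098
θ=231°:   branch + wants cross > 0 → take C=(1.0131,7.1543) (cross=77.098)
θ=231°: ex = (C−B)/|BC| = (0.2524,0.9676); ey = (-0.9676,0.2524)
θ=231°: P = B + 1.98·ex + 1.34·ey = (-2.0555,0.6998)
θ=277°: B = A + 2.00·(cos277°, sin277°) = (0.2437, -1.9851)
θ=277°: |BD| = 8.0063
θ=277°: circle(B,9.00) ∩ circle(D,10.00): a=2.8166, h=8.5479
θ=277°:   candidates: C₊=(0.8530,6.9943) cross=68.437; C₋=(5.0917,-9.5678) cross=-68.437
θ=277°:   branch + wants cross > 0 → take C=(0.8530,6.9943) (cross=68.437)
θ=277°: ex = (C−B)/|BC| = (0.0677,0.9977); ey = (-0.9977,0.0677)
θ=277°: P = B + 1.98·ex + 1.34·ey = (-0.9592,0.0811)

θ=73°: 0.46 4.30
θ=92°: -0.10 4.39
θ=231°: -2.06 0.70
θ=277°: -0.96 0.08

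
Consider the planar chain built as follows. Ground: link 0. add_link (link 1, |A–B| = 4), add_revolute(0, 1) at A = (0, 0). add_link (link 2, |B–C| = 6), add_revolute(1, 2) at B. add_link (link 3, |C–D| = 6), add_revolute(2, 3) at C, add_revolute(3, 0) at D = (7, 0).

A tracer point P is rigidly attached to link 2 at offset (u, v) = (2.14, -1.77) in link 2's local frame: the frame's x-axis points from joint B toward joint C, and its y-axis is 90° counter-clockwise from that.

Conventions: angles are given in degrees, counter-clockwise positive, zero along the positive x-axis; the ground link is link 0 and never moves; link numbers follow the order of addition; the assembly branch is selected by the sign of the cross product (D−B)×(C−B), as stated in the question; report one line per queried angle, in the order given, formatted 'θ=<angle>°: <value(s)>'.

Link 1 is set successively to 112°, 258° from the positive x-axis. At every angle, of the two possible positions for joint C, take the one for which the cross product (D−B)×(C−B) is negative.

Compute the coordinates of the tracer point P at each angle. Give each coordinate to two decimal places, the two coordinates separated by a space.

A=(0,0), D=(7.00,0)
θ=112°: B = A + 4.00·(cos112°, sin112°) = (-1.4984, 3.7087)
θ=112°: |BD| = 9.2724
θ=112°: circle(B,6.00) ∩ circle(D,6.00): a=4.6362, h=3.8086
θ=112°:   candidates: C₊=(4.2741,5.3451) cross=35.315; C₋=(1.2274,-1.6363) cross=-35.315
θ=112°:   branch - wants cross < 0 → take C=(1.2274,-1.6363) (cross=-35.315)
θ=112°: ex = (C−B)/|BC| = (0.4543,-0.8908); ey = (0.8908,0.4543)
θ=112°: P = B + 2.14·ex + -1.77·ey = (-2.1030,0.9982)
θ=258°: B = A + 4.00·(cos258°, sin258°) = (-0.8316, -3.9126)
θ=258°: |BD| = 8.7546
θ=258°: circle(B,6.00) ∩ circle(D,6.00): a=4.3773, h=4.1036
θ=258°:   candidates: C₊=(1.2502,1.7146) cross=35.925; C₋=(4.9181,-5.6272) cross=-35.925
θ=258°:   branch - wants cross < 0 → take C=(4.9181,-5.6272) (cross=-35.925)
θ=258°: ex = (C−B)/|BC| = (0.9583,-0.2858); ey = (0.2858,0.9583)
θ=258°: P = B + 2.14·ex + -1.77·ey = (0.7133,-6.2203)

θ=112°: -2.10 1.00
θ=258°: 0.71 -6.22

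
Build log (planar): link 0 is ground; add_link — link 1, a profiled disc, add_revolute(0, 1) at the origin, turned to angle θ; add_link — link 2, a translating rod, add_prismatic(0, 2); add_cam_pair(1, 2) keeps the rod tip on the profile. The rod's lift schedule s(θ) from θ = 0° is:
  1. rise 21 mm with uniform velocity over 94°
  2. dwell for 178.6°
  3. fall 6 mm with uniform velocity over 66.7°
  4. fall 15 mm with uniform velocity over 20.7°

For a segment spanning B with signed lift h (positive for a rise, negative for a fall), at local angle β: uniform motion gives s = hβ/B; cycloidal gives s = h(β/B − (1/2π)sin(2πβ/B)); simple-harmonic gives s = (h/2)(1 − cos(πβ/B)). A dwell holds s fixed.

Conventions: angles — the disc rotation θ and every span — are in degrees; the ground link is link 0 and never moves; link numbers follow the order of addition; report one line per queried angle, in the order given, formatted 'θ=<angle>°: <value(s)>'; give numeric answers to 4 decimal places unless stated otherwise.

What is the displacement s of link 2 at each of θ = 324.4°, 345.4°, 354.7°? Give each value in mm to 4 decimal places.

seg 1 [0°–94°] uniform, h=21: full span → s += 21 → s = 21.0000
seg 2 [94°–272.6°] dwell: s stays 21.0000
seg 3 [272.6°–339.3°] uniform, h=-6: θ=324.4° here. β=51.8, B=66.7. -6·51.8/66.7 = -4.6597 → s = 16.3403
seg 3 [272.6°–339.3°] uniform, h=-6: full span → s += -6 → s = 15.0000
seg 4 [339.3°–360°] uniform, h=-15: θ=345.4° here. β=6.1, B=20.7. -15·6.1/20.7 = -4.4203 → s = 10.5797
seg 4 [339.3°–360°] uniform, h=-15: θ=354.7° here. β=15.4, B=20.7. -15·15.4/20.7 = -11.1594 → s = 3.8406

θ=324.4°: 16.3403
θ=345.4°: 10.5797
θ=354.7°: 3.8406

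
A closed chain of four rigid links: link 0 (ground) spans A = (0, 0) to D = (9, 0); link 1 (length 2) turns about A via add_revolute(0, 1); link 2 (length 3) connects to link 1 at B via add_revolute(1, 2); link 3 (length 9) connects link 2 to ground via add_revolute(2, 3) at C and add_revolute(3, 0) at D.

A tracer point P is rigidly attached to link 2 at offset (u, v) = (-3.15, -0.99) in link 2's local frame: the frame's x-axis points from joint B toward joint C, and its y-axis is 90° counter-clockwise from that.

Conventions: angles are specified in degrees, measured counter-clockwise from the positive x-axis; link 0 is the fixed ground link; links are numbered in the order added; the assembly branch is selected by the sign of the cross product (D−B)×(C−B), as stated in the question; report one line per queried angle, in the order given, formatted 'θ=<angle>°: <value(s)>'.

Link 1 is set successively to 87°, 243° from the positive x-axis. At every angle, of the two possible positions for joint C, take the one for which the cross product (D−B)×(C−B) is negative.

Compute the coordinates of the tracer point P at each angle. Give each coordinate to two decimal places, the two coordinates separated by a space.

A=(0,0), D=(9.00,0)
θ=87°: B = A + 2.00·(cos87°, sin87°) = (0.1047, 1.9973)
θ=87°: |BD| = 9.1168
θ=87°: circle(B,3.00) ∩ circle(D,9.00): a=0.6096, h=2.9374
θ=87°:   candidates: C₊=(1.3430,4.7298) cross=26.780; C₋=(0.0560,-1.0023) cross=-26.780
θ=87°:   branch - wants cross < 0 → take C=(0.0560,-1.0023) (cross=-26.780)
θ=87°: ex = (C−B)/|BC| = (-0.0162,-0.9999); ey = (0.9999,-0.0162)
θ=87°: P = B + -3.15·ex + -0.99·ey = (-0.8341,5.1629)
θ=243°: B = A + 2.00·(cos243°, sin243°) = (-0.9080, -1.7820)
θ=243°: |BD| = 10.0670
θ=243°: circle(B,3.00) ∩ circle(D,9.00): a=1.4574, h=2.6222
θ=243°:   candidates: C₊=(0.0623,1.0568) cross=26.398; C₋=(0.9906,-4.1048) cross=-26.398
θ=243°:   branch - wants cross < 0 → take C=(0.9906,-4.1048) (cross=-26.398)
θ=243°: ex = (C−B)/|BC| = (0.6329,-0.7743); ey = (0.7743,0.6329)
θ=243°: P = B + -3.15·ex + -0.99·ey = (-3.6680,0.0304)

θ=87°: -0.83 5.16
θ=243°: -3.67 0.03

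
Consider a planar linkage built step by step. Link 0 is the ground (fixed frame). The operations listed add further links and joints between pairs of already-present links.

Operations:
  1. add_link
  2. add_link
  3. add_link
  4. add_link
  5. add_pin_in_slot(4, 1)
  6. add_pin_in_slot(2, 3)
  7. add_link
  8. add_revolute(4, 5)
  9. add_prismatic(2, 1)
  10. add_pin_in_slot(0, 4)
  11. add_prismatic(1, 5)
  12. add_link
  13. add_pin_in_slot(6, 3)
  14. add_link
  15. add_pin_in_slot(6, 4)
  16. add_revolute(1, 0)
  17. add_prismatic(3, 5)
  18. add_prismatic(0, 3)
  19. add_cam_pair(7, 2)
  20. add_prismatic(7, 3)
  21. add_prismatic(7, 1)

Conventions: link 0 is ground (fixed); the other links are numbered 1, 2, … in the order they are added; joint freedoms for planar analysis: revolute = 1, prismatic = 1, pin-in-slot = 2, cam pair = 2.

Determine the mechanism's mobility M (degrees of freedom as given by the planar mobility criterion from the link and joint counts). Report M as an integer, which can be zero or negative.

link 0 = ground. State L|J1|J2 = 1|0|0
+link1  2|0|0
+link2  3|0|0
+link3  4|0|0
+link4  5|0|0
PS(4,1) f=2→J2  5|0|1
PS(2,3) f=2→J2  5|0|2
+link5  6|0|2
R(4,5) f=1→J1  6|1|2
P(2,1) f=1→J1  6|2|2
PS(0,4) f=2→J2  6|2|3
P(1,5) f=1→J1  6|3|3
+link6  7|3|3
PS(6,3) f=2→J2  7|3|4
+link7  8|3|4
PS(6,4) f=2→J2  8|3|5
R(1,0) f=1→J1  8|4|5
P(3,5) f=1→J1  8|5|5
P(0,3) f=1→J1  8|6|5
C(7,2) f=2→J2  8|6|6
P(7,3) f=1→J1  8|7|6
P(7,1) f=1→J1  8|8|6
M = 3(8−1)−2·8−6 = 21−16−6 = -1

M = -1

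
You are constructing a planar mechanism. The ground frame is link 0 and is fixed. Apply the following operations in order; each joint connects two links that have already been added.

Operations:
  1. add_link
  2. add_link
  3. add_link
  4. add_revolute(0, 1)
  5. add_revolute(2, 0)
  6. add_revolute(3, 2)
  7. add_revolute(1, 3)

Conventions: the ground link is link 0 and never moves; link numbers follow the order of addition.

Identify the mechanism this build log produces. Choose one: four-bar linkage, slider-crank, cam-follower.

links: 4 (incl. ground); joints: 4 revolute, 0 prismatic, 0 higher (cam) pair, forming one closed loop
4 links in a single 4R loop → four-bar linkage

four-bar linkage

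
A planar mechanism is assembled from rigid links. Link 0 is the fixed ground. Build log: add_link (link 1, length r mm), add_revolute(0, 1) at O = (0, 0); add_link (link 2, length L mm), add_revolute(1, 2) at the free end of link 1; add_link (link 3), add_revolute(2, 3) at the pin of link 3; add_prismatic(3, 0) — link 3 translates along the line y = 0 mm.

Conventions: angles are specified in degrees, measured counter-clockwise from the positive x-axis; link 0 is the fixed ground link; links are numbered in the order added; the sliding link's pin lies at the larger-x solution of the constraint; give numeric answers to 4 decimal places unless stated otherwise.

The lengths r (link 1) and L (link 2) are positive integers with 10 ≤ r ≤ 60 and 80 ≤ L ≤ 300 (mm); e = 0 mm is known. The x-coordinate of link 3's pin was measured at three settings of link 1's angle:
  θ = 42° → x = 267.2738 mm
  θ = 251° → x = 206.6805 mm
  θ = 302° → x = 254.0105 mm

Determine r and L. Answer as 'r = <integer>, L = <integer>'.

constraint per measurement: (x − r cos θ)² + (r sin θ − e)² = L²
subtracting the θ₁ and θ₂ equations cancels the r² and L² terms:
r = (x₁² − x₂²) / (2[(x₁cos θ₁ + e sin θ₁) − (x₂cos θ₂ + e sin θ₂)]) = 54.0000 → r = 54
L² = (x₁ − r cos θ₁)² + (r sin θ₁ − e)² = 52899.9849 → L = 230.0000 → L = 230
check at θ₃=302°: x = 254.0105 (printed 254.0105) ✓

r = 54, L = 230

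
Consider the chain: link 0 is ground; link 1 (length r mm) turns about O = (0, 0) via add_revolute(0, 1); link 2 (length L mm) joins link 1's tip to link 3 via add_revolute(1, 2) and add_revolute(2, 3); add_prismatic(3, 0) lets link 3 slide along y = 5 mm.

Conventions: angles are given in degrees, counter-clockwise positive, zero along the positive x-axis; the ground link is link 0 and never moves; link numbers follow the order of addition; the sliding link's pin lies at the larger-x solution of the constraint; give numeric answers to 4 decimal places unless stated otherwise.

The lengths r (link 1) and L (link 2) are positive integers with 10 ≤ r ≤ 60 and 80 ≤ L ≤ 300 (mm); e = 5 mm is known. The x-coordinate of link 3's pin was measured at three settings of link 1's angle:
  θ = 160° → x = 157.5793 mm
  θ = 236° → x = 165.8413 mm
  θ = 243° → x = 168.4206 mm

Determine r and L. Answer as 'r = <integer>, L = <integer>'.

constraint per measurement: (x − r cos θ)² + (r sin θ − e)² = L²
subtracting the θ₁ and θ₂ equations cancels the r² and L² terms:
r = (x₁² − x₂²) / (2[(x₁cos θ₁ + e sin θ₁) − (x₂cos θ₂ + e sin θ₂)]) = 26.9999 → r = 27
L² = (x₁ − r cos θ₁)² + (r sin θ₁ − e)² = 33489.0000 → L = 183.0000 → L = 183
check at θ₃=243°: x = 168.4206 (printed 168.4206) ✓

r = 27, L = 183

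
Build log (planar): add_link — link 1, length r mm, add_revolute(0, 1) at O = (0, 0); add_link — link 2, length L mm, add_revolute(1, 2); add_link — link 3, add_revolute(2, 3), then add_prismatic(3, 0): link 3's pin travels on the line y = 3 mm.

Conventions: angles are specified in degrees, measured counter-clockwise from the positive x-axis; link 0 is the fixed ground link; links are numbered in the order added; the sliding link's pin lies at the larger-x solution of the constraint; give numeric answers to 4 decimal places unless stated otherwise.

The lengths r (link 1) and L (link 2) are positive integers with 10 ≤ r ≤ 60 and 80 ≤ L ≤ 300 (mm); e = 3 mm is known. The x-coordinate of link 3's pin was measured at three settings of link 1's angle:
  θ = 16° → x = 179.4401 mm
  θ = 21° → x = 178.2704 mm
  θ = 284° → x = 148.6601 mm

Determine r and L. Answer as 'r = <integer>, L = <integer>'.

constraint per measurement: (x − r cos θ)² + (r sin θ − e)² = L²
subtracting the θ₁ and θ₂ equations cancels the r² and L² terms:
r = (x₁² − x₂²) / (2[(x₁cos θ₁ + e sin θ₁) − (x₂cos θ₂ + e sin θ₂)]) = 36.0022 → r = 36
L² = (x₁ − r cos θ₁)² + (r sin θ₁ − e)² = 21025.0114 → L = 145.0000 → L = 145
check at θ₃=284°: x = 148.6601 (printed 148.6601) ✓

r = 36, L = 145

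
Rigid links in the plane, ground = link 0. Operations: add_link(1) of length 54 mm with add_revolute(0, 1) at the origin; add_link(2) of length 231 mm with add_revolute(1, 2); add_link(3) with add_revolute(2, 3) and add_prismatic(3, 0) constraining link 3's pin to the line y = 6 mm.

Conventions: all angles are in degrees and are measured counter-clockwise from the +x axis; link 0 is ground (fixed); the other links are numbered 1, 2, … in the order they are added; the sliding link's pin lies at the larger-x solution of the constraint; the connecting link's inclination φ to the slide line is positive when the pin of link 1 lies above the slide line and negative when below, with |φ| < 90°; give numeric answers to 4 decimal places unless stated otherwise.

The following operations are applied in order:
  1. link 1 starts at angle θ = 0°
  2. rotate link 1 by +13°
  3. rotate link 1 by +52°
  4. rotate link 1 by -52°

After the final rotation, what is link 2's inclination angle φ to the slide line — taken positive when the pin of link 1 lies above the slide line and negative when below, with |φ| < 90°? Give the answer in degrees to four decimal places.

geometry: r = 54 mm, L = 231 mm, e = 6 mm; θ starts at 0°
rotate link 1 by +13°: θ ← 0° +13° = 13°
rotate link 1 by +52°: θ ← 13° +52° = 65°
rotate link 1 by -52°: θ ← 65° -52° = 13°
h = r sin θ − e = 12.147357 − 6 = 6.147357
sin φ = h / L = 6.147357 / 231 = 0.02661193
φ = arcsin(0.02661193) = 1.524932°

1.5249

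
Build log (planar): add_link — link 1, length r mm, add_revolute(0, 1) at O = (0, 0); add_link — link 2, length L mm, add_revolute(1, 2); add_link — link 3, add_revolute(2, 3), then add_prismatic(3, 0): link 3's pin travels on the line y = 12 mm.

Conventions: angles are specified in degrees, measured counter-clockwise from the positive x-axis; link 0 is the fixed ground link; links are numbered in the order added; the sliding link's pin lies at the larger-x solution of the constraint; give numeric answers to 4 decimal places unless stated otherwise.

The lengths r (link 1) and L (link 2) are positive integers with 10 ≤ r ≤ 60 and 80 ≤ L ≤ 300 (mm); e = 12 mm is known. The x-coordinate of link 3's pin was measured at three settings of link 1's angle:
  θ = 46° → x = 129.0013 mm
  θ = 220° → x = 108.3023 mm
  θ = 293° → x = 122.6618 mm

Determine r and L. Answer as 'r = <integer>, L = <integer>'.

constraint per measurement: (x − r cos θ)² + (r sin θ − e)² = L²
subtracting the θ₁ and θ₂ equations cancels the r² and L² terms:
r = (x₁² − x₂²) / (2[(x₁cos θ₁ + e sin θ₁) − (x₂cos θ₂ + e sin θ₂)]) = 13.0000 → r = 13
L² = (x₁ − r cos θ₁)² + (r sin θ₁ − e)² = 14399.9937 → L = 120.0000 → L = 120
check at θ₃=293°: x = 122.6618 (printed 122.6618) ✓

r = 13, L = 120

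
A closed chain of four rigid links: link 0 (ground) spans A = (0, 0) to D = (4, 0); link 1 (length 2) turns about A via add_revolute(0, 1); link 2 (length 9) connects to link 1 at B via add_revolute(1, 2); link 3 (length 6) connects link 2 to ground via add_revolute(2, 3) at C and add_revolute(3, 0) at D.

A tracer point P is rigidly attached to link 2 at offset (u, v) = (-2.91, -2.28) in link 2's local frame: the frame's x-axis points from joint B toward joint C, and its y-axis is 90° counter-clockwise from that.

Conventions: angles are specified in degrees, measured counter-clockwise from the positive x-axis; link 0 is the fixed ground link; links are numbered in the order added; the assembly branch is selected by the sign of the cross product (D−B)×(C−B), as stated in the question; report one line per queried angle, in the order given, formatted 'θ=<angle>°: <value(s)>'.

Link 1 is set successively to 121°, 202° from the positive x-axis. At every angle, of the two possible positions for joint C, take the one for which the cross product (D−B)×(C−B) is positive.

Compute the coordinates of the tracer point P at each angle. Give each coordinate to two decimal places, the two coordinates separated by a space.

A=(0,0), D=(4.00,0)
θ=121°: B = A + 2.00·(cos121°, sin121°) = (-1.0301, 1.7143)
θ=121°: |BD| = 5.3142
θ=121°: circle(B,9.00) ∩ circle(D,6.00): a=6.8910, h=5.7891
θ=121°:   candidates: C₊=(7.3601,4.9709) cross=30.764; C₋=(3.6250,-5.9883) cross=-30.764
θ=121°:   branch + wants cross > 0 → take C=(7.3601,4.9709) (cross=30.764)
θ=121°: ex = (C−B)/|BC| = (0.9322,0.3618); ey = (-0.3618,0.9322)
θ=121°: P = B + -2.91·ex + -2.28·ey = (-2.9179,-1.4641)
θ=202°: B = A + 2.00·(cos202°, sin202°) = (-1.8544, -0.7492)
θ=202°: |BD| = 5.9021
θ=202°: circle(B,9.00) ∩ circle(D,6.00): a=6.7633, h=5.9379
θ=202°:   candidates: C₊=(4.1004,5.9992) cross=35.046; C₋=(5.6079,-5.7805) cross=-35.046
θ=202°:   branch + wants cross > 0 → take C=(4.1004,5.9992) (cross=35.046)
θ=202°: ex = (C−B)/|BC| = (0.6616,0.7498); ey = (-0.7498,0.6616)
θ=202°: P = B + -2.91·ex + -2.28·ey = (-2.0702,-4.4397)

θ=121°: -2.92 -1.46
θ=202°: -2.07 -4.44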